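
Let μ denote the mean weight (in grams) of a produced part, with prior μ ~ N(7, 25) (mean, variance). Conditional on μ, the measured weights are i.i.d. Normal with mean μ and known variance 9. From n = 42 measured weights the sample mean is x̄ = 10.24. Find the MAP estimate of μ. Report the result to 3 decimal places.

n = 42, x̄ = 10.24.
For a Normal prior and Normal likelihood with known variance, the posterior is Normal; its mode equals its mean, the precision-weighted average.
Prior precision 1/σ₀² = 1/25 = 0.04; data precision n/σ² = 42/9 = 14/3.
μ̂ = (0.04·7 + (14/3)·10.24) / (0.04 + 14/3) = (721/15)/(353/75) = 3605/353 ≈ 10.212.

μ̂_MAP = 10.212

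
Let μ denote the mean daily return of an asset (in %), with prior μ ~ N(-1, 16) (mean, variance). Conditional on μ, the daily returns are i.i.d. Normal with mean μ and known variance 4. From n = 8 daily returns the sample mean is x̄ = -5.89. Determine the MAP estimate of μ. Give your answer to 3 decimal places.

n = 8, x̄ = -5.89.
For a Normal prior and Normal likelihood with known variance, the posterior is Normal; its mode equals its mean, the precision-weighted average.
Prior precision 1/σ₀² = 1/16 = 0.0625; data precision n/σ² = 8/4 = 2.
μ̂ = (0.0625·(-1) + 2·(-5.89)) / (0.0625 + 2) = (-11.8425)/2.0625 = -1579/275 ≈ -5.742.

μ̂_MAP = -5.742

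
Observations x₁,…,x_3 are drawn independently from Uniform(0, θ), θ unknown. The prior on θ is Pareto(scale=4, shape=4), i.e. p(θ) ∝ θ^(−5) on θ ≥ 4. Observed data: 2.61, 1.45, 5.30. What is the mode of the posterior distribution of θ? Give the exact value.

θ̂_MAP = 5.30

The Uniform(0, θ) likelihood is θ^(−n) for θ ≥ max(xᵢ), zero otherwise. Here max(xᵢ) = 5.30.
Posterior ∝ θ^(−5) · θ^(−3) = θ^(−8) on θ ≥ max(4, 5.30) = 5.30.
This density is strictly decreasing in θ, so the posterior mode lies at the lower boundary of the support.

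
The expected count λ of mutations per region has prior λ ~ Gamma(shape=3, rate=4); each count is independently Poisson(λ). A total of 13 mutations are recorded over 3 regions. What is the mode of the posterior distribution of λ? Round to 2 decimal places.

Σxᵢ = 13, n = 3.
Posterior ∝ λ^2e^(−4λ) · λ^13e^(−3λ) = λ^15e^(−7λ), i.e. Gamma(shape=16, rate=7).
The mode of a Gamma(a, b) with a ≥ 1 (shape–rate) is (a−1)/b = 15/7 ≈ 2.14.

λ̂_MAP = 2.14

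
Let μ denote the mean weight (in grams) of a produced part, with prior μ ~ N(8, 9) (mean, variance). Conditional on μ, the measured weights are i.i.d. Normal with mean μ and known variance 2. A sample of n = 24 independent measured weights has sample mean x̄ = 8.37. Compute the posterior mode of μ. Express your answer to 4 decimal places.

μ̂_MAP = 8.3666

n = 24, x̄ = 8.37.
For a Normal prior and Normal likelihood with known variance, the posterior is Normal; its mode equals its mean, the precision-weighted average.
Prior precision 1/σ₀² = 1/9; data precision n/σ² = 24/2 = 12.
μ̂ = ((1/9)·8 + 12·8.37) / (1/9 + 12) = (22799/225)/(109/9) = 22799/2725 ≈ 8.3666.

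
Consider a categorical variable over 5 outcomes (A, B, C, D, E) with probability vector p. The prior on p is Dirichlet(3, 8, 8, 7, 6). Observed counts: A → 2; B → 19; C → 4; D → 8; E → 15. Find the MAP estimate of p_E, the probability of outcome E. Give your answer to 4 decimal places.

The posterior is Dirichlet(αᵢ + nᵢ) = Dirichlet(5, 27, 12, 15, 21).
For a Dirichlet(a₁,…,a_K) with all aᵢ > 1, the mode has j-th component (aⱼ − 1)/(Σaᵢ − K).
Here Σaᵢ = 80 and K = 5, so p_E = (21 − 1)/(80 − 5) = 20/75 ≈ 0.2667.

MAP estimate of p_E = 0.2667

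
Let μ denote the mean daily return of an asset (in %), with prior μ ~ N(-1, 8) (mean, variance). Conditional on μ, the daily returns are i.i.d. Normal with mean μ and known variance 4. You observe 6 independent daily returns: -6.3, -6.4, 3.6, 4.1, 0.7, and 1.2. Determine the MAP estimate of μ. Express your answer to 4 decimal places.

n = 6; x̄ = ((-6.3) + (-6.4) + 3.6 + 4.1 + 0.7 + 1.2)/6 = -3.1/6 = -31/60 ≈ -0.5167.
For a Normal prior and Normal likelihood with known variance, the posterior is Normal; its mode equals its mean, the precision-weighted average.
Prior precision 1/σ₀² = 1/8 = 0.125; data precision n/σ² = 6/4 = 1.5.
μ̂ = (0.125·(-1) + 1.5·(-31/60)) / (0.125 + 1.5) = (-0.9)/1.625 = -36/65 ≈ -0.5538.

μ̂_MAP = -0.5538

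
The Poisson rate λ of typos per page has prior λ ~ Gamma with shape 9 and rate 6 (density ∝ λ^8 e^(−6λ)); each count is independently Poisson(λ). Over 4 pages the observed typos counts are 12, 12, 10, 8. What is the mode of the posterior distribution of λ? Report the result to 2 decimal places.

λ̂_MAP = 5.00

Σxᵢ = 12+12+10+8 = 42, with n = 4.
Posterior ∝ λ^8e^(−6λ) · λ^42e^(−4λ) = λ^50e^(−10λ), i.e. Gamma(shape=51, rate=10).
The mode of a Gamma(a, b) with a ≥ 1 (shape–rate) is (a−1)/b = 50/10 ≈ 5.00.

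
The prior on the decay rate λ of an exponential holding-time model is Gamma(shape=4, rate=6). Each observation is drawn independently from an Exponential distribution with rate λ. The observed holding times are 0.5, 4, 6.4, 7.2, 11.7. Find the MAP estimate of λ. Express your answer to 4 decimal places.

The Exponential(rate=λ) likelihood is ∝ λ^n e^(−λΣtᵢ). Here n = 5 and Σtᵢ = 0.5 + 4 + 6.4 + 7.2 + 11.7 = 29.8.
Posterior ∝ λ^3e^(−6λ) · λ^5e^(−29.8λ) = λ^8e^(−35.8λ), i.e. Gamma(9, 35.8).
Mode = (a−1)/b = 8/35.8 ≈ 0.2235.

λ̂_MAP = 0.2235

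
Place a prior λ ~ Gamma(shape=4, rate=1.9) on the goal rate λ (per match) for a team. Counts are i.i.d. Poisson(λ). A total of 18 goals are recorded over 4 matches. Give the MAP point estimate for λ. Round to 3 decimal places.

λ̂_MAP = 3.559

Σxᵢ = 18, n = 4.
Posterior ∝ λ^3e^(−1.9λ) · λ^18e^(−4λ) = λ^21e^(−5.9λ), i.e. Gamma(shape=22, rate=5.9).
The mode of a Gamma(a, b) with a ≥ 1 (shape–rate) is (a−1)/b = 21/5.9 ≈ 3.559.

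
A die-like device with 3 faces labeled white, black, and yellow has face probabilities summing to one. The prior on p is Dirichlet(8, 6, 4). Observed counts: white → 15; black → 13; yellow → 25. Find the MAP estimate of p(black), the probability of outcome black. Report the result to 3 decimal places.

The posterior is Dirichlet(αᵢ + nᵢ) = Dirichlet(23, 19, 29).
For a Dirichlet(a₁,…,a_K) with all aᵢ > 1, the mode has j-th component (aⱼ − 1)/(Σaᵢ − K).
Here Σaᵢ = 71 and K = 3, so p(black) = (19 − 1)/(71 − 3) = 18/68 ≈ 0.265.

MAP estimate of p(black) = 0.265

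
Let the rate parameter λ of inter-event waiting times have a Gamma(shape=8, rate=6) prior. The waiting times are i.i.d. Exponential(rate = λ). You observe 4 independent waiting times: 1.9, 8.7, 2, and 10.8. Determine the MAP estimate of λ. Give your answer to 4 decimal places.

λ̂_MAP = 0.3741

The Exponential(rate=λ) likelihood is ∝ λ^n e^(−λΣtᵢ). Here n = 4 and Σtᵢ = 1.9 + 8.7 + 2 + 10.8 = 23.4.
Posterior ∝ λ^7e^(−6λ) · λ^4e^(−23.4λ) = λ^11e^(−29.4λ), i.e. Gamma(12, 29.4).
Mode = (a−1)/b = 11/29.4 ≈ 0.3741.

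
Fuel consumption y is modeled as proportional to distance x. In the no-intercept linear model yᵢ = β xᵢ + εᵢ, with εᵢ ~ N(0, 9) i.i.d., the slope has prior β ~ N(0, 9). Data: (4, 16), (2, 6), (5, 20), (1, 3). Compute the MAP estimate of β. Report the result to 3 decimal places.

log p(β | y) = −Σ(yᵢ − βxᵢ)²/(2·9) − β²/(2·9) + const.
Setting the derivative to zero: Σxᵢ(yᵢ − βxᵢ)/9 − β/9 = 0, so β = Σxᵢyᵢ / (Σxᵢ² + σ²/τ²).
Σxᵢyᵢ = 4·16 + 2·6 + 5·20 + 1·3 = 179; Σxᵢ² = 46; σ²/τ² = 1.
β̂_MAP = 179 / (46 + 1) = 179/47 ≈ 3.809.

β̂_MAP = 3.809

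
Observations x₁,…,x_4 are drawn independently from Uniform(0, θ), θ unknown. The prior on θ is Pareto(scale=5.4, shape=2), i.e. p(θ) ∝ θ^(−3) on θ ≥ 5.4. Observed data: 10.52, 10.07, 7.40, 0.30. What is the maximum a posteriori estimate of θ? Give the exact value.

The Uniform(0, θ) likelihood is θ^(−n) for θ ≥ max(xᵢ), zero otherwise. Here max(xᵢ) = 10.52.
Posterior ∝ θ^(−3) · θ^(−4) = θ^(−7) on θ ≥ max(5.4, 10.52) = 10.52.
This density is strictly decreasing in θ, so the posterior mode lies at the lower boundary of the support.

θ̂_MAP = 10.52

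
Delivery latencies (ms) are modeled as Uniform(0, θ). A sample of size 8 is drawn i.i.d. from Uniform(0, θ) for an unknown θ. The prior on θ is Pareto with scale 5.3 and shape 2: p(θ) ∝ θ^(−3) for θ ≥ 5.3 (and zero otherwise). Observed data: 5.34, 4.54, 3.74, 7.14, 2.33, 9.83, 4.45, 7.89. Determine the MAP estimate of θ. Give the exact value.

θ̂_MAP = 9.83

The Uniform(0, θ) likelihood is θ^(−n) for θ ≥ max(xᵢ), zero otherwise. Here max(xᵢ) = 9.83.
Posterior ∝ θ^(−3) · θ^(−8) = θ^(−11) on θ ≥ max(5.3, 9.83) = 9.83.
This density is strictly decreasing in θ, so the posterior mode lies at the lower boundary of the support.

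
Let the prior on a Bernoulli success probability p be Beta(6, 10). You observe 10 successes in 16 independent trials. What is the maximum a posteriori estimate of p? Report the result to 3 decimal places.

Prior: Beta(6, 10).
Data: 10 successes in 16 trials. The binomial likelihood contributes p^10(1−p)^6, so the posterior is Beta(6+10, 10+6) = Beta(16, 16).
For Beta(a, b) with a, b > 1 the mode is (a−1)/(a+b−2) = 15/30 ≈ 0.500.

p̂_MAP = 0.500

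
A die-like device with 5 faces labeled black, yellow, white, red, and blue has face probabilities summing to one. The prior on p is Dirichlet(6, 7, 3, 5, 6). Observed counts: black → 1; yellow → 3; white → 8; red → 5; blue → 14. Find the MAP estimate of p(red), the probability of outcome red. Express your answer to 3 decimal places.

The posterior is Dirichlet(αᵢ + nᵢ) = Dirichlet(7, 10, 11, 10, 20).
For a Dirichlet(a₁,…,a_K) with all aᵢ > 1, the mode has j-th component (aⱼ − 1)/(Σaᵢ − K).
Here Σaᵢ = 58 and K = 5, so p(red) = (10 − 1)/(58 − 5) = 9/53 ≈ 0.170.

MAP estimate of p(red) = 0.170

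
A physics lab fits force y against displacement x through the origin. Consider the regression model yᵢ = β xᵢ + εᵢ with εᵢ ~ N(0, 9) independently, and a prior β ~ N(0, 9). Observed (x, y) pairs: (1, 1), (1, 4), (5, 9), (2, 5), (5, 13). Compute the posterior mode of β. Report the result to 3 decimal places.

log p(β | y) = −Σ(yᵢ − βxᵢ)²/(2·9) − β²/(2·9) + const.
Setting the derivative to zero: Σxᵢ(yᵢ − βxᵢ)/9 − β/9 = 0, so β = Σxᵢyᵢ / (Σxᵢ² + σ²/τ²).
Σxᵢyᵢ = 1·1 + 1·4 + 5·9 + 2·5 + 5·13 = 125; Σxᵢ² = 56; σ²/τ² = 1.
β̂_MAP = 125 / (56 + 1) = 125/57 ≈ 2.193.

β̂_MAP = 2.193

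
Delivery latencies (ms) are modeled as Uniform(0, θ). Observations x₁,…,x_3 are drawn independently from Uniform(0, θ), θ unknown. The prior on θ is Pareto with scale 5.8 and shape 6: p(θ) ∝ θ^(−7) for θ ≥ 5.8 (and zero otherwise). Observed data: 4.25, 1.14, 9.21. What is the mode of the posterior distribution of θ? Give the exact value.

θ̂_MAP = 9.21

The Uniform(0, θ) likelihood is θ^(−n) for θ ≥ max(xᵢ), zero otherwise. Here max(xᵢ) = 9.21.
Posterior ∝ θ^(−7) · θ^(−3) = θ^(−10) on θ ≥ max(5.8, 9.21) = 9.21.
This density is strictly decreasing in θ, so the posterior mode lies at the lower boundary of the support.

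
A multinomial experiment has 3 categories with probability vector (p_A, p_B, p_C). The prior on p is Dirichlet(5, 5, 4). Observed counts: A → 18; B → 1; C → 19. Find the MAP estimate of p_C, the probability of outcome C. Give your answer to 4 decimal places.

MAP estimate of p_C = 0.4490

The posterior is Dirichlet(αᵢ + nᵢ) = Dirichlet(23, 6, 23).
For a Dirichlet(a₁,…,a_K) with all aᵢ > 1, the mode has j-th component (aⱼ − 1)/(Σaᵢ − K).
Here Σaᵢ = 52 and K = 3, so p_C = (23 − 1)/(52 − 3) = 22/49 ≈ 0.4490.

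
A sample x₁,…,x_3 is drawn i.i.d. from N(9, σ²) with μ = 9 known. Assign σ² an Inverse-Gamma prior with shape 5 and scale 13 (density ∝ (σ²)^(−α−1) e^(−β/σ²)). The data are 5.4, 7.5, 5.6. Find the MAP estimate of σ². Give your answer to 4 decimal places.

σ̂²_MAP = 3.5180

Sum of squared deviations about the known mean: SS = (5.4−9)² + (7.5−9)² + (5.6−9)² = 26.77.
The Normal likelihood contributes (σ²)^(−n/2) exp(−SS/(2σ²)), so the posterior is Inverse-Gamma(α + n/2, β + SS/2) = Inverse-Gamma(6.5, 26.385).
The mode of Inverse-Gamma(a, b) is b/(a+1) = 26.385/7.5 ≈ 3.5180.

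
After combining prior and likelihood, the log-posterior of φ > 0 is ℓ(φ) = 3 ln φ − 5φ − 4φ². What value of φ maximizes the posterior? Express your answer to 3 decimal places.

φ̂_MAP = 0.375

ℓ'(φ) = 3/φ − 5 − 8φ. Setting this to zero and multiplying by φ: 8φ² + 5φ − 3 = 0.
φ = (−5 + √(5² + 4·8·3)) / (2·8) = (−5 + √121) / 16 = (−5 + 11)/16 = 3/8.
ℓ''(φ) = −3/φ² − 8 < 0, confirming a maximum.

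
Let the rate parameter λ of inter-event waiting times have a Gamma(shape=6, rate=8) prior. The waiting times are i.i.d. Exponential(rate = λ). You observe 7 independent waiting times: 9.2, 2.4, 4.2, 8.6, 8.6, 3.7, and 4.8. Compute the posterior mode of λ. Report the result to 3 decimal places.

λ̂_MAP = 0.242

The Exponential(rate=λ) likelihood is ∝ λ^n e^(−λΣtᵢ). Here n = 7 and Σtᵢ = 9.2 + 2.4 + 4.2 + 8.6 + 8.6 + 3.7 + 4.8 = 41.5.
Posterior ∝ λ^5e^(−8λ) · λ^7e^(−41.5λ) = λ^12e^(−49.5λ), i.e. Gamma(13, 49.5).
Mode = (a−1)/b = 12/49.5 ≈ 0.242.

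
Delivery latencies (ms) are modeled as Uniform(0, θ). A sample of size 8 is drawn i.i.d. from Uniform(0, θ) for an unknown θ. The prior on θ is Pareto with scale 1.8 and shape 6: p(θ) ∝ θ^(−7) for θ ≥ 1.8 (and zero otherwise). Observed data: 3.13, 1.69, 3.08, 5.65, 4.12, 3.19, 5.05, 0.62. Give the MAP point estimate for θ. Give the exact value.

θ̂_MAP = 5.65

The Uniform(0, θ) likelihood is θ^(−n) for θ ≥ max(xᵢ), zero otherwise. Here max(xᵢ) = 5.65.
Posterior ∝ θ^(−7) · θ^(−8) = θ^(−15) on θ ≥ max(1.8, 5.65) = 5.65.
This density is strictly decreasing in θ, so the posterior mode lies at the lower boundary of the support.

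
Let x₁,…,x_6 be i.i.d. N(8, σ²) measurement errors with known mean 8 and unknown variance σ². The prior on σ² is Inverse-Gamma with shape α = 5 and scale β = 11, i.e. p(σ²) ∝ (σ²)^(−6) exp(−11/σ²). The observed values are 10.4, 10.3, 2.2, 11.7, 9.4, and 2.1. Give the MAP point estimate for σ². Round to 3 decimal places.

Sum of squared deviations about the known mean: SS = (10.4−8)² + (10.3−8)² + (2.2−8)² + (11.7−8)² + (9.4−8)² + (2.1−8)² = 95.15.
The Normal likelihood contributes (σ²)^(−n/2) exp(−SS/(2σ²)), so the posterior is Inverse-Gamma(α + n/2, β + SS/2) = Inverse-Gamma(8, 58.575).
The mode of Inverse-Gamma(a, b) is b/(a+1) = 58.575/9 ≈ 6.508.

σ̂²_MAP = 6.508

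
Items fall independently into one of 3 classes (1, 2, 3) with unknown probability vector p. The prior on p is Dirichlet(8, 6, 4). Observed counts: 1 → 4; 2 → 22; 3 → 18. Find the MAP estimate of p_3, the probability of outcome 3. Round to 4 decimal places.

The posterior is Dirichlet(αᵢ + nᵢ) = Dirichlet(12, 28, 22).
For a Dirichlet(a₁,…,a_K) with all aᵢ > 1, the mode has j-th component (aⱼ − 1)/(Σaᵢ − K).
Here Σaᵢ = 62 and K = 3, so p_3 = (22 − 1)/(62 − 3) = 21/59 ≈ 0.3559.

MAP estimate: 0.3559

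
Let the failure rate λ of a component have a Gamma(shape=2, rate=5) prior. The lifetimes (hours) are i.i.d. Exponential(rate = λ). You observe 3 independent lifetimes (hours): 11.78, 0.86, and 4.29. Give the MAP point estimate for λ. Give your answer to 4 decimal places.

The Exponential(rate=λ) likelihood is ∝ λ^n e^(−λΣtᵢ). Here n = 3 and Σtᵢ = 11.78 + 0.86 + 4.29 = 16.93.
Posterior ∝ λe^(−5λ) · λ^3e^(−16.93λ) = λ^4e^(−21.93λ), i.e. Gamma(5, 21.93).
Mode = (a−1)/b = 4/21.93 ≈ 0.1824.

λ̂_MAP = 0.1824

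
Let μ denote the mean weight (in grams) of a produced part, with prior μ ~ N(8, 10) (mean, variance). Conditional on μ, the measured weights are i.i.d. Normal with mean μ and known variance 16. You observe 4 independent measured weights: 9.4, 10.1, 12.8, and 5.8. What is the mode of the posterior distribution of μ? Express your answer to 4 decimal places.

μ̂_MAP = 9.0893

n = 4; x̄ = (9.4 + 10.1 + 12.8 + 5.8)/4 = 38.1/4 = 9.525.
For a Normal prior and Normal likelihood with known variance, the posterior is Normal; its mode equals its mean, the precision-weighted average.
Prior precision 1/σ₀² = 1/10 = 0.1; data precision n/σ² = 4/16 = 0.25.
μ̂ = (0.1·8 + 0.25·9.525) / (0.1 + 0.25) = 3.18125/0.35 = 509/56 ≈ 9.0893.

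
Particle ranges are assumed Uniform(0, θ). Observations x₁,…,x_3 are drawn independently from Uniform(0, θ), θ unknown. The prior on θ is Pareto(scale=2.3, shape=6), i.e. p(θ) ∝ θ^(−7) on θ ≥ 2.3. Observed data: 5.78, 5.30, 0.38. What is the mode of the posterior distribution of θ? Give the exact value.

The Uniform(0, θ) likelihood is θ^(−n) for θ ≥ max(xᵢ), zero otherwise. Here max(xᵢ) = 5.78.
Posterior ∝ θ^(−7) · θ^(−3) = θ^(−10) on θ ≥ max(2.3, 5.78) = 5.78.
This density is strictly decreasing in θ, so the posterior mode lies at the lower boundary of the support.

θ̂_MAP = 5.78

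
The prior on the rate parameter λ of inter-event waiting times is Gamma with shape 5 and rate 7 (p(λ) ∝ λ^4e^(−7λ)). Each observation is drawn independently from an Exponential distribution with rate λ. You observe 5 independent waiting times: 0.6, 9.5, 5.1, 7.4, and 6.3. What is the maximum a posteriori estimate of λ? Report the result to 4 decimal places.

The Exponential(rate=λ) likelihood is ∝ λ^n e^(−λΣtᵢ). Here n = 5 and Σtᵢ = 0.6 + 9.5 + 5.1 + 7.4 + 6.3 = 28.9.
Posterior ∝ λ^4e^(−7λ) · λ^5e^(−28.9λ) = λ^9e^(−35.9λ), i.e. Gamma(10, 35.9).
Mode = (a−1)/b = 9/35.9 ≈ 0.2507.

λ̂_MAP = 0.2507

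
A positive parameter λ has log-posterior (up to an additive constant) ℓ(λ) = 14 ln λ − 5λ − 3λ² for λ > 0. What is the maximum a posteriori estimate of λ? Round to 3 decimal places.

ℓ'(λ) = 14/λ − 5 − 6λ. Setting this to zero and multiplying by λ: 6λ² + 5λ − 14 = 0.
λ = (−5 + √(5² + 4·6·14)) / (2·6) = (−5 + √361) / 12 = (−5 + 19)/12 = 7/6.
ℓ''(λ) = −14/λ² − 6 < 0, confirming a maximum.

λ̂_MAP = 1.167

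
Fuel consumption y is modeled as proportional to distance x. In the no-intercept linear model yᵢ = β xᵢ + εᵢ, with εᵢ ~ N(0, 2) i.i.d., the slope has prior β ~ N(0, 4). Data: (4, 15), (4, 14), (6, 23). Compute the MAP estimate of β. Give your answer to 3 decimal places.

log p(β | y) = −Σ(yᵢ − βxᵢ)²/(2·2) − β²/(2·4) + const.
Setting the derivative to zero: Σxᵢ(yᵢ − βxᵢ)/2 − β/4 = 0, so β = Σxᵢyᵢ / (Σxᵢ² + σ²/τ²).
Σxᵢyᵢ = 4·15 + 4·14 + 6·23 = 254; Σxᵢ² = 68; σ²/τ² = 0.5.
β̂_MAP = 254 / (68 + 0.5) = 254/68.5 ≈ 3.708.

β̂_MAP = 3.708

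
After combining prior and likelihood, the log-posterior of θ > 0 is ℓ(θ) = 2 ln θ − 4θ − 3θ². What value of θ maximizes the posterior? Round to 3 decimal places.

θ̂_MAP = 0.333

ℓ'(θ) = 2/θ − 4 − 6θ. Setting this to zero and multiplying by θ: 6θ² + 4θ − 2 = 0.
θ = (−4 + √(4² + 4·6·2)) / (2·6) = (−4 + √64) / 12 = (−4 + 8)/12 = 1/3.
ℓ''(θ) = −2/θ² − 6 < 0, confirming a maximum.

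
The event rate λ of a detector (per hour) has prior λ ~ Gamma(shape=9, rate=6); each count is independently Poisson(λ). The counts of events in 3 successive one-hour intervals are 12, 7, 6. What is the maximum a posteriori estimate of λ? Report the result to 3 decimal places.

λ̂_MAP = 3.667

Σxᵢ = 12+7+6 = 25, with n = 3.
Posterior ∝ λ^8e^(−6λ) · λ^25e^(−3λ) = λ^33e^(−9λ), i.e. Gamma(shape=34, rate=9).
The mode of a Gamma(a, b) with a ≥ 1 (shape–rate) is (a−1)/b = 33/9 ≈ 3.667.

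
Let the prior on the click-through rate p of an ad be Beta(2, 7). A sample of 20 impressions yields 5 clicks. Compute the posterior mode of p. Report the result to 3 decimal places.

Prior: Beta(2, 7).
Data: 5 successes in 20 trials. The binomial likelihood contributes p^5(1−p)^15, so the posterior is Beta(2+5, 7+15) = Beta(7, 22).
For Beta(a, b) with a, b > 1 the mode is (a−1)/(a+b−2) = 6/27 ≈ 0.222.

p̂_MAP = 0.222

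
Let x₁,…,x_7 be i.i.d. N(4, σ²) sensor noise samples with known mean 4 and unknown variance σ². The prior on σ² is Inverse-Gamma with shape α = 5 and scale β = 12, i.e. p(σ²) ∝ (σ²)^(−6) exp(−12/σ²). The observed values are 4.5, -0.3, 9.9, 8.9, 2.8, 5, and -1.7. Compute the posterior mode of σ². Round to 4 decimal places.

Sum of squared deviations about the known mean: SS = (4.5−4)² + (-0.3−4)² + (9.9−4)² + (8.9−4)² + (2.8−4)² + (5−4)² + (-1.7−4)² = 112.49.
The Normal likelihood contributes (σ²)^(−n/2) exp(−SS/(2σ²)), so the posterior is Inverse-Gamma(α + n/2, β + SS/2) = Inverse-Gamma(8.5, 68.245).
The mode of Inverse-Gamma(a, b) is b/(a+1) = 68.245/9.5 ≈ 7.1837.

σ̂²_MAP = 7.1837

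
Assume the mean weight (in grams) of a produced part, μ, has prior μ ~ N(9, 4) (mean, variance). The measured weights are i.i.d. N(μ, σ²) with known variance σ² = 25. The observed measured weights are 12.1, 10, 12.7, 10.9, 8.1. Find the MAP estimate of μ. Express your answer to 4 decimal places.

μ̂_MAP = 9.7822

n = 5; x̄ = (12.1 + 10 + 12.7 + 10.9 + 8.1)/5 = 53.8/5 = 10.76.
For a Normal prior and Normal likelihood with known variance, the posterior is Normal; its mode equals its mean, the precision-weighted average.
Prior precision 1/σ₀² = 1/4 = 0.25; data precision n/σ² = 5/25 = 0.2.
μ̂ = (0.25·9 + 0.2·10.76) / (0.25 + 0.2) = 4.402/0.45 = 2201/225 ≈ 9.7822.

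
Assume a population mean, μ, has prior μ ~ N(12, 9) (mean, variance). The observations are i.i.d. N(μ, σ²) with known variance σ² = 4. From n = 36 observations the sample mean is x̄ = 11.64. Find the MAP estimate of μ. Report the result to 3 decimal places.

n = 36, x̄ = 11.64.
For a Normal prior and Normal likelihood with known variance, the posterior is Normal; its mode equals its mean, the precision-weighted average.
Prior precision 1/σ₀² = 1/9; data precision n/σ² = 36/4 = 9.
μ̂ = ((1/9)·12 + 9·11.64) / (1/9 + 9) = (7957/75)/(82/9) = 23871/2050 ≈ 11.644.

μ̂_MAP = 11.644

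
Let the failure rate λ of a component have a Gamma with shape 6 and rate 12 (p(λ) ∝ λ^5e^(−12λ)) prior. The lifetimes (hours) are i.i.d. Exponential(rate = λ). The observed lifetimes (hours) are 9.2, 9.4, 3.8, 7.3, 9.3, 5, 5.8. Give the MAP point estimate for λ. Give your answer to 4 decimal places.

The Exponential(rate=λ) likelihood is ∝ λ^n e^(−λΣtᵢ). Here n = 7 and Σtᵢ = 9.2 + 9.4 + 3.8 + 7.3 + 9.3 + 5 + 5.8 = 49.8.
Posterior ∝ λ^5e^(−12λ) · λ^7e^(−49.8λ) = λ^12e^(−61.8λ), i.e. Gamma(13, 61.8).
Mode = (a−1)/b = 12/61.8 ≈ 0.1942.

λ̂_MAP = 0.1942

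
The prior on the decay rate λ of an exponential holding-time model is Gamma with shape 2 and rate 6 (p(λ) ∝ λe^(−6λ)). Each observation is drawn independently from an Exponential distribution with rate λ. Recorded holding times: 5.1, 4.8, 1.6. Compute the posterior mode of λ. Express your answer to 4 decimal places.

λ̂_MAP = 0.2286

The Exponential(rate=λ) likelihood is ∝ λ^n e^(−λΣtᵢ). Here n = 3 and Σtᵢ = 5.1 + 4.8 + 1.6 = 11.5.
Posterior ∝ λe^(−6λ) · λ^3e^(−11.5λ) = λ^4e^(−17.5λ), i.e. Gamma(5, 17.5).
Mode = (a−1)/b = 4/17.5 ≈ 0.2286.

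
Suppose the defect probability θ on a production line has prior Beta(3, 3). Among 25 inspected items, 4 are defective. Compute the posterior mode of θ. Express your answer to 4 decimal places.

θ̂_MAP = 0.2069

Prior: Beta(3, 3).
Data: 4 successes in 25 trials. The binomial likelihood contributes θ^4(1−θ)^21, so the posterior is Beta(3+4, 3+21) = Beta(7, 24).
For Beta(a, b) with a, b > 1 the mode is (a−1)/(a+b−2) = 6/29 ≈ 0.2069.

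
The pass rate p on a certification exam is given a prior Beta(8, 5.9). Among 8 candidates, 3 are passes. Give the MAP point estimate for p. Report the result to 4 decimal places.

p̂_MAP = 0.5025

Prior: Beta(8, 5.9).
Data: 3 successes in 8 trials. The binomial likelihood contributes p^3(1−p)^5, so the posterior is Beta(8+3, 5.9+5) = Beta(11, 10.9).
For Beta(a, b) with a, b > 1 the mode is (a−1)/(a+b−2) = 10/19.9 ≈ 0.5025.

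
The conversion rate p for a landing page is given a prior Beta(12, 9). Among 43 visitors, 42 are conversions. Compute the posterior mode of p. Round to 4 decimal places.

Prior: Beta(12, 9).
Data: 42 successes in 43 trials. The binomial likelihood contributes p^42(1−p)^1, so the posterior is Beta(12+42, 9+1) = Beta(54, 10).
For Beta(a, b) with a, b > 1 the mode is (a−1)/(a+b−2) = 53/62 ≈ 0.8548.

p̂_MAP = 0.8548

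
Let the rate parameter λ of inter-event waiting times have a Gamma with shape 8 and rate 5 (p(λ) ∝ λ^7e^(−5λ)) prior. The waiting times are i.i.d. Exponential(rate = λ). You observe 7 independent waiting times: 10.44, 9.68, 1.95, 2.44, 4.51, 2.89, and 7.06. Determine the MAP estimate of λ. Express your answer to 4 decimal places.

λ̂_MAP = 0.3184

The Exponential(rate=λ) likelihood is ∝ λ^n e^(−λΣtᵢ). Here n = 7 and Σtᵢ = 10.44 + 9.68 + 1.95 + 2.44 + 4.51 + 2.89 + 7.06 = 38.97.
Posterior ∝ λ^7e^(−5λ) · λ^7e^(−38.97λ) = λ^14e^(−43.97λ), i.e. Gamma(15, 43.97).
Mode = (a−1)/b = 14/43.97 ≈ 0.3184.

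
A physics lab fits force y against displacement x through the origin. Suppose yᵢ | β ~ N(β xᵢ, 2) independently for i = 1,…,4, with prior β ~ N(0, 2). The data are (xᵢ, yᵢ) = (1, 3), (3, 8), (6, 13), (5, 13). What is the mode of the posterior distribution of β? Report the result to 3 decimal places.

log p(β | y) = −Σ(yᵢ − βxᵢ)²/(2·2) − β²/(2·2) + const.
Setting the derivative to zero: Σxᵢ(yᵢ − βxᵢ)/2 − β/2 = 0, so β = Σxᵢyᵢ / (Σxᵢ² + σ²/τ²).
Σxᵢyᵢ = 1·3 + 3·8 + 6·13 + 5·13 = 170; Σxᵢ² = 71; σ²/τ² = 1.
β̂_MAP = 170 / (71 + 1) = 170/72 ≈ 2.361.

β̂_MAP = 2.361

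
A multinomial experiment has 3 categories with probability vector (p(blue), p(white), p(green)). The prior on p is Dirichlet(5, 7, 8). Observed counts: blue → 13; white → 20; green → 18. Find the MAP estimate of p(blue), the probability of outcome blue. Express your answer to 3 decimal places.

MAP estimate of p(blue) = 0.250

The posterior is Dirichlet(αᵢ + nᵢ) = Dirichlet(18, 27, 26).
For a Dirichlet(a₁,…,a_K) with all aᵢ > 1, the mode has j-th component (aⱼ − 1)/(Σaᵢ − K).
Here Σaᵢ = 71 and K = 3, so p(blue) = (18 − 1)/(71 − 3) = 17/68 ≈ 0.250.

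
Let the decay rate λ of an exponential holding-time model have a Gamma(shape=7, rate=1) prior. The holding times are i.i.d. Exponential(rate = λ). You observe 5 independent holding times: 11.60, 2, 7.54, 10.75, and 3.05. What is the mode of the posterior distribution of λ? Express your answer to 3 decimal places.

λ̂_MAP = 0.306

The Exponential(rate=λ) likelihood is ∝ λ^n e^(−λΣtᵢ). Here n = 5 and Σtᵢ = 11.60 + 2 + 7.54 + 10.75 + 3.05 = 34.94.
Posterior ∝ λ^6e^(−1λ) · λ^5e^(−34.94λ) = λ^11e^(−35.94λ), i.e. Gamma(12, 35.94).
Mode = (a−1)/b = 11/35.94 ≈ 0.306.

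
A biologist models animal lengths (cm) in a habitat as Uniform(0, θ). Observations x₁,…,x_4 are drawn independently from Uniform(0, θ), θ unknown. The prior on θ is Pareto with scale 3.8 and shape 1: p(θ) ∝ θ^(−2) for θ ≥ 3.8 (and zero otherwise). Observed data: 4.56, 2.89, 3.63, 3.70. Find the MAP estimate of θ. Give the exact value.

θ̂_MAP = 4.56

The Uniform(0, θ) likelihood is θ^(−n) for θ ≥ max(xᵢ), zero otherwise. Here max(xᵢ) = 4.56.
Posterior ∝ θ^(−2) · θ^(−4) = θ^(−6) on θ ≥ max(3.8, 4.56) = 4.56.
This density is strictly decreasing in θ, so the posterior mode lies at the lower boundary of the support.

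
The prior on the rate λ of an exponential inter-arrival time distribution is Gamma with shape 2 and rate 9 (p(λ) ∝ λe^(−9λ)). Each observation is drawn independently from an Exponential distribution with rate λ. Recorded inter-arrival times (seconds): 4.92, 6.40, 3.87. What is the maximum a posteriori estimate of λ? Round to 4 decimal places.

The Exponential(rate=λ) likelihood is ∝ λ^n e^(−λΣtᵢ). Here n = 3 and Σtᵢ = 4.92 + 6.40 + 3.87 = 15.19.
Posterior ∝ λe^(−9λ) · λ^3e^(−15.19λ) = λ^4e^(−24.19λ), i.e. Gamma(5, 24.19).
Mode = (a−1)/b = 4/24.19 ≈ 0.1654.

λ̂_MAP = 0.1654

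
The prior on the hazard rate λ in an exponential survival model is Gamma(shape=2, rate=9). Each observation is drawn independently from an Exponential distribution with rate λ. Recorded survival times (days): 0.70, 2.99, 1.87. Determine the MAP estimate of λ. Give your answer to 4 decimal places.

λ̂_MAP = 0.2747

The Exponential(rate=λ) likelihood is ∝ λ^n e^(−λΣtᵢ). Here n = 3 and Σtᵢ = 0.70 + 2.99 + 1.87 = 5.56.
Posterior ∝ λe^(−9λ) · λ^3e^(−5.56λ) = λ^4e^(−14.56λ), i.e. Gamma(5, 14.56).
Mode = (a−1)/b = 4/14.56 ≈ 0.2747.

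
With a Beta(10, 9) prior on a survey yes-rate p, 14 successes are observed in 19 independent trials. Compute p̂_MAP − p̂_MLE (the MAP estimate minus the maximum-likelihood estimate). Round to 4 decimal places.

MAP − MLE = -0.0980

Posterior is Beta(24, 14); MAP = (24−1)/(38−2) = 23/36 ≈ 0.63889.
MLE ignores the prior: p̂_MLE = k/n = 14/19 ≈ 0.73684.
Difference = 23/36 − 14/19 = -67/684 ≈ -0.0980.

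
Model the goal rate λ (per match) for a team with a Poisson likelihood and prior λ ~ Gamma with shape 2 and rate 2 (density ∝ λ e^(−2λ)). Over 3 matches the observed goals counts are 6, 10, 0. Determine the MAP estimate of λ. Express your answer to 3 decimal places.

Σxᵢ = 6+10+0 = 16, with n = 3.
Posterior ∝ λe^(−2λ) · λ^16e^(−3λ) = λ^17e^(−5λ), i.e. Gamma(shape=18, rate=5).
The mode of a Gamma(a, b) with a ≥ 1 (shape–rate) is (a−1)/b = 17/5 ≈ 3.400.

λ̂_MAP = 3.400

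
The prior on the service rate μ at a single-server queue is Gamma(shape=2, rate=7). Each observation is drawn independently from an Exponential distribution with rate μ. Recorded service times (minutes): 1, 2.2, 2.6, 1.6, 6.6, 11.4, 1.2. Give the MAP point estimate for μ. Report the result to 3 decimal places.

The Exponential(rate=μ) likelihood is ∝ μ^n e^(−μΣtᵢ). Here n = 7 and Σtᵢ = 1 + 2.2 + 2.6 + 1.6 + 6.6 + 11.4 + 1.2 = 26.6.
Posterior ∝ μe^(−7μ) · μ^7e^(−26.6μ) = μ^8e^(−33.6μ), i.e. Gamma(9, 33.6).
Mode = (a−1)/b = 8/33.6 ≈ 0.238.

μ̂_MAP = 0.238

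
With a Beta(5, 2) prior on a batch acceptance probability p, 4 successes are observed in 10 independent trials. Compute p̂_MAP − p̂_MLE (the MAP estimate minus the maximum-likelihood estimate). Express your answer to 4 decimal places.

Posterior is Beta(9, 8); MAP = (9−1)/(17−2) = 8/15 ≈ 0.53333.
MLE ignores the prior: p̂_MLE = k/n = 4/10 ≈ 0.40000.
Difference = 8/15 − 4/10 = 2/15 ≈ 0.1333.

MAP − MLE = 0.1333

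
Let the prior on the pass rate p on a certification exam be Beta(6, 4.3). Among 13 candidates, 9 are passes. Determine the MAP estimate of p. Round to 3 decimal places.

Prior: Beta(6, 4.3).
Data: 9 successes in 13 trials. The binomial likelihood contributes p^9(1−p)^4, so the posterior is Beta(6+9, 4.3+4) = Beta(15, 8.3).
For Beta(a, b) with a, b > 1 the mode is (a−1)/(a+b−2) = 14/21.3 ≈ 0.657.

p̂_MAP = 0.657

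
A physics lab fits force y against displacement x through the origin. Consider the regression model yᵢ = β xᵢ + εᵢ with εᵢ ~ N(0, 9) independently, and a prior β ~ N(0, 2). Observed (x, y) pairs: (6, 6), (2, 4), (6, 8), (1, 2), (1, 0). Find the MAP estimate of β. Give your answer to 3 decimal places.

β̂_MAP = 1.139

log p(β | y) = −Σ(yᵢ − βxᵢ)²/(2·9) − β²/(2·2) + const.
Setting the derivative to zero: Σxᵢ(yᵢ − βxᵢ)/9 − β/2 = 0, so β = Σxᵢyᵢ / (Σxᵢ² + σ²/τ²).
Σxᵢyᵢ = 6·6 + 2·4 + 6·8 + 1·2 + 1·0 = 94; Σxᵢ² = 78; σ²/τ² = 4.5.
β̂_MAP = 94 / (78 + 4.5) = 94/82.5 ≈ 1.139.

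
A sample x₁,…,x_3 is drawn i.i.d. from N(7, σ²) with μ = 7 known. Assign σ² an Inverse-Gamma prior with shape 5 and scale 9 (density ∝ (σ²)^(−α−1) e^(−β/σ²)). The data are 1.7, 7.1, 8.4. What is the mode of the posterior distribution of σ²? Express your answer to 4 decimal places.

σ̂²_MAP = 3.2040

Sum of squared deviations about the known mean: SS = (1.7−7)² + (7.1−7)² + (8.4−7)² = 30.06.
The Normal likelihood contributes (σ²)^(−n/2) exp(−SS/(2σ²)), so the posterior is Inverse-Gamma(α + n/2, β + SS/2) = Inverse-Gamma(6.5, 24.03).
The mode of Inverse-Gamma(a, b) is b/(a+1) = 24.03/7.5 ≈ 3.2040.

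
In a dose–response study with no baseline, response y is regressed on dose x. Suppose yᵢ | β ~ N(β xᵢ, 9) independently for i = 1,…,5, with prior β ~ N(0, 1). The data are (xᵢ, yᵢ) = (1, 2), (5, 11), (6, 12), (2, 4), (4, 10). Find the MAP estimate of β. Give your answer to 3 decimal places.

log p(β | y) = −Σ(yᵢ − βxᵢ)²/(2·9) − β²/(2·1) + const.
Setting the derivative to zero: Σxᵢ(yᵢ − βxᵢ)/9 − β/1 = 0, so β = Σxᵢyᵢ / (Σxᵢ² + σ²/τ²).
Σxᵢyᵢ = 1·2 + 5·11 + 6·12 + 2·4 + 4·10 = 177; Σxᵢ² = 82; σ²/τ² = 9.
β̂_MAP = 177 / (82 + 9) = 177/91 ≈ 1.945.

β̂_MAP = 1.945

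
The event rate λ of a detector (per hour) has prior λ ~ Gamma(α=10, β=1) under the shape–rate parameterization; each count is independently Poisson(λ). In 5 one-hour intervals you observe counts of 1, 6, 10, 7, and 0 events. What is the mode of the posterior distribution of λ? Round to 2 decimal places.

λ̂_MAP = 5.50

Σxᵢ = 1+6+10+7+0 = 24, with n = 5.
Posterior ∝ λ^9e^(−1λ) · λ^24e^(−5λ) = λ^33e^(−6λ), i.e. Gamma(shape=34, rate=6).
The mode of a Gamma(a, b) with a ≥ 1 (shape–rate) is (a−1)/b = 33/6 ≈ 5.50.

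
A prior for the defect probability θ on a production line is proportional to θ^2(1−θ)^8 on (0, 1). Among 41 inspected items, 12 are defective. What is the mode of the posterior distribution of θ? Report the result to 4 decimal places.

The prior density ∝ θ^2(1−θ)^8 is the kernel of Beta(3, 9).
Data: 12 successes in 41 trials. The binomial likelihood contributes θ^12(1−θ)^29, so the posterior is Beta(3+12, 9+29) = Beta(15, 38).
For Beta(a, b) with a, b > 1 the mode is (a−1)/(a+b−2) = 14/51 ≈ 0.2745.

θ̂_MAP = 0.2745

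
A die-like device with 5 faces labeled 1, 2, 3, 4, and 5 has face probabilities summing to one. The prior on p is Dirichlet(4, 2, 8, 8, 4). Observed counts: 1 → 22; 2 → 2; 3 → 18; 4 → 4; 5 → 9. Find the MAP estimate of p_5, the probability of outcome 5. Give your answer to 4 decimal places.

The posterior is Dirichlet(αᵢ + nᵢ) = Dirichlet(26, 4, 26, 12, 13).
For a Dirichlet(a₁,…,a_K) with all aᵢ > 1, the mode has j-th component (aⱼ − 1)/(Σaᵢ − K).
Here Σaᵢ = 81 and K = 5, so p_5 = (13 − 1)/(81 − 5) = 12/76 ≈ 0.1579.

MAP estimate: 0.1579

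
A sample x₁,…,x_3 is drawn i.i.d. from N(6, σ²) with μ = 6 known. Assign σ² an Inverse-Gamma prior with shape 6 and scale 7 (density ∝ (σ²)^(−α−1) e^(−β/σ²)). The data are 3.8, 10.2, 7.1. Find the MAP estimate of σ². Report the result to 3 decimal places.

σ̂²_MAP = 2.217

Sum of squared deviations about the known mean: SS = (3.8−6)² + (10.2−6)² + (7.1−6)² = 23.69.
The Normal likelihood contributes (σ²)^(−n/2) exp(−SS/(2σ²)), so the posterior is Inverse-Gamma(α + n/2, β + SS/2) = Inverse-Gamma(7.5, 18.845).
The mode of Inverse-Gamma(a, b) is b/(a+1) = 18.845/8.5 ≈ 2.217.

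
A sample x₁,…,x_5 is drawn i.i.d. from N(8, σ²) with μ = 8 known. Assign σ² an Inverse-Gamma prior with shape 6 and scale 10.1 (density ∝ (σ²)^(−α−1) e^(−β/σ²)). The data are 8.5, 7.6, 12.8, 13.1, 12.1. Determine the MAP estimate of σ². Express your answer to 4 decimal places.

σ̂²_MAP = 4.5511

Sum of squared deviations about the known mean: SS = (8.5−8)² + (7.6−8)² + (12.8−8)² + (13.1−8)² + (12.1−8)² = 66.27.
The Normal likelihood contributes (σ²)^(−n/2) exp(−SS/(2σ²)), so the posterior is Inverse-Gamma(α + n/2, β + SS/2) = Inverse-Gamma(8.5, 43.235).
The mode of Inverse-Gamma(a, b) is b/(a+1) = 43.235/9.5 ≈ 4.5511.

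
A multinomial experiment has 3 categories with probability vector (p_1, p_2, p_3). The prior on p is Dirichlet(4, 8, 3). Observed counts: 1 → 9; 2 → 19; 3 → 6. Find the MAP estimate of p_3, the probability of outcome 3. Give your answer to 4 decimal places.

The posterior is Dirichlet(αᵢ + nᵢ) = Dirichlet(13, 27, 9).
For a Dirichlet(a₁,…,a_K) with all aᵢ > 1, the mode has j-th component (aⱼ − 1)/(Σaᵢ − K).
Here Σaᵢ = 49 and K = 3, so p_3 = (9 − 1)/(49 − 3) = 8/46 ≈ 0.1739.

MAP estimate: 0.1739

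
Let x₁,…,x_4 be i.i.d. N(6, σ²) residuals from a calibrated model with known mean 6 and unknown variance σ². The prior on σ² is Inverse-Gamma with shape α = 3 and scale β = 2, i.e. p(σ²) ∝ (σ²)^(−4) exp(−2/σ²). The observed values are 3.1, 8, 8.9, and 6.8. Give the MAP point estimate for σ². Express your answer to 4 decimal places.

Sum of squared deviations about the known mean: SS = (3.1−6)² + (8−6)² + (8.9−6)² + (6.8−6)² = 21.46.
The Normal likelihood contributes (σ²)^(−n/2) exp(−SS/(2σ²)), so the posterior is Inverse-Gamma(α + n/2, β + SS/2) = Inverse-Gamma(5, 12.73).
The mode of Inverse-Gamma(a, b) is b/(a+1) = 12.73/6 ≈ 2.1217.

σ̂²_MAP = 2.1217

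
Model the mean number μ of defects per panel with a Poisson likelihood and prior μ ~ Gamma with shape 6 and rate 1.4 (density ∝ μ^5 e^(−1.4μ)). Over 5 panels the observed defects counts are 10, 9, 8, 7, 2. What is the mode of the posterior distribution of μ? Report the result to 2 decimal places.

μ̂_MAP = 6.41

Σxᵢ = 10+9+8+7+2 = 36, with n = 5.
Posterior ∝ μ^5e^(−1.4μ) · μ^36e^(−5μ) = μ^41e^(−6.4μ), i.e. Gamma(shape=42, rate=6.4).
The mode of a Gamma(a, b) with a ≥ 1 (shape–rate) is (a−1)/b = 41/6.4 ≈ 6.41.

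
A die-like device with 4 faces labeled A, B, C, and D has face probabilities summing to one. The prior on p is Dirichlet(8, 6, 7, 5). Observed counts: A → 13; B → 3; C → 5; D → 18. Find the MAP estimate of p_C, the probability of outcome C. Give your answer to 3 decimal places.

MAP estimate of p_C = 0.180

The posterior is Dirichlet(αᵢ + nᵢ) = Dirichlet(21, 9, 12, 23).
For a Dirichlet(a₁,…,a_K) with all aᵢ > 1, the mode has j-th component (aⱼ − 1)/(Σaᵢ − K).
Here Σaᵢ = 65 and K = 4, so p_C = (12 − 1)/(65 − 4) = 11/61 ≈ 0.180.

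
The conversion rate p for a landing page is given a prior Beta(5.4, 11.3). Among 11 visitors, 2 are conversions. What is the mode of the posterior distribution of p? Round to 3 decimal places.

p̂_MAP = 0.249

Prior: Beta(5.4, 11.3).
Data: 2 successes in 11 trials. The binomial likelihood contributes p^2(1−p)^9, so the posterior is Beta(5.4+2, 11.3+9) = Beta(7.4, 20.3).
For Beta(a, b) with a, b > 1 the mode is (a−1)/(a+b−2) = 6.4/25.7 ≈ 0.249.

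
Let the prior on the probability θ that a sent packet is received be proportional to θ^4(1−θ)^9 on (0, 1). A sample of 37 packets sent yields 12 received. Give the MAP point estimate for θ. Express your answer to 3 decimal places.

θ̂_MAP = 0.320

The prior density ∝ θ^4(1−θ)^9 is the kernel of Beta(5, 10).
Data: 12 successes in 37 trials. The binomial likelihood contributes θ^12(1−θ)^25, so the posterior is Beta(5+12, 10+25) = Beta(17, 35).
For Beta(a, b) with a, b > 1 the mode is (a−1)/(a+b−2) = 16/50 ≈ 0.320.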